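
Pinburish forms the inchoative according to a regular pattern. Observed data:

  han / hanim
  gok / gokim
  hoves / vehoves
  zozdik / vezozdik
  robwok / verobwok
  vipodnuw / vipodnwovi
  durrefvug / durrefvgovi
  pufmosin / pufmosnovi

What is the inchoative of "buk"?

bukim

gok and zozdik both end in -k yet inflect differently (gokim, vezozdik), so the final letter is not what conditions the rule; the number of vowels is.
"buk" has 1 vowel. The stems with 1 vowel (han → hanim, gok → gokim) add -im.
The other patterns: stems with 2 vowels add the prefix ve-; stems with 3 vowels delete the last vowel and add -ovi.
So buk → bukim.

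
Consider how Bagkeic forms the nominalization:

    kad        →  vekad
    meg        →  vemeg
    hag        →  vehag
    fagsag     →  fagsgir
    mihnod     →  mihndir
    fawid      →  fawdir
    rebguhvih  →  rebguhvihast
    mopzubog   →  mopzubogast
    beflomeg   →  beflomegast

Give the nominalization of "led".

meg and fagsag both end in -g yet inflect differently (vemeg, fagsgir), so the final letter is not what conditions the rule; the number of vowels is.
"led" has 1 vowel. The stems with 1 vowel (kad → vekad, meg → vemeg, hag → vehag) add the prefix ve-.
The other patterns: stems with 2 vowels delete the last vowel and add -ir; stems with 3 vowels add -ast.
So led → veled.

veled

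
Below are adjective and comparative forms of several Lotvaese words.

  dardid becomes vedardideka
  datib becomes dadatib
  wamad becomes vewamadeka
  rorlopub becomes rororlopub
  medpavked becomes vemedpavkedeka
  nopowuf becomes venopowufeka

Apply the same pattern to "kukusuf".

vekukusufeka

"kukusuf" ends in -f. The one such stem in the data (nopowuf → venopowufeka) adds ve- … -eka around the stem, so the same rule applies.
The other pattern: stems ending in -b repeat the first consonant+vowel as a prefix.
So kukusuf → vekukusufeka.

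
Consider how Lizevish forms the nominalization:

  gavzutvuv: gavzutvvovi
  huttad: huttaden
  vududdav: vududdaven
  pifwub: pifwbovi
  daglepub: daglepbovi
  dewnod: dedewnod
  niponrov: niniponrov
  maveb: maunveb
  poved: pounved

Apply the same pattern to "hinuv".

poved and huttad both end in -d yet inflect differently (pounved, huttaden), so the final letter is not what conditions the rule; the last vowel is.
"hinuv" has last vowel 'u'. The stems whose last vowel is 'u' (daglepub → daglepbovi, pifwub → pifwbovi, gavzutvuv → gavzutvvovi) delete the last vowel and add -ovi.
So hinuv → hinvovi.

hinvovi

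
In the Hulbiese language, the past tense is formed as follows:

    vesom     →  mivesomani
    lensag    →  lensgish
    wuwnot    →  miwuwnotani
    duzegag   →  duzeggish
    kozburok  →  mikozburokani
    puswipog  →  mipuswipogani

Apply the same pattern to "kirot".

mikirotani

"kirot" has last vowel 'o'. The stems whose last vowel is 'o' (wuwnot → miwuwnotani, vesom → mivesomani, kozburok → mikozburokani) add mi- … -ani around the stem.
So kirot → mikirotani.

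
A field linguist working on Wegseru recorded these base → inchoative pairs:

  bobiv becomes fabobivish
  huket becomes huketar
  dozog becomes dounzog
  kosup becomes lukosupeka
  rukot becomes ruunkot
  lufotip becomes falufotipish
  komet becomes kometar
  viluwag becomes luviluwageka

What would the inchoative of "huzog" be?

huunzog

rukot and komet both end in -t yet inflect differently (ruunkot, kometar), so the final letter is not what conditions the rule; the last vowel is.
"huzog" has last vowel 'o'. The stems whose last vowel is 'o' (rukot → ruunkot, dozog → dounzog) insert -un- after the first vowel.
So huzog → huunzog.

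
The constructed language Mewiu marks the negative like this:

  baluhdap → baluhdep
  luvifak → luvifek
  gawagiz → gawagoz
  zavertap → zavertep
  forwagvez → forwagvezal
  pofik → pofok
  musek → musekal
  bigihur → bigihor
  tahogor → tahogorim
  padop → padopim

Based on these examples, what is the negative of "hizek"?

baluhdap and padop both end in -p yet inflect differently (baluhdep, padopim), so the final letter is not what conditions the rule; the last vowel is.
"hizek" has last vowel 'e'. The stems whose last vowel is 'e' (forwagvez → forwagvezal, musek → musekal) add -al.
So hizek → hizekal.

hizekal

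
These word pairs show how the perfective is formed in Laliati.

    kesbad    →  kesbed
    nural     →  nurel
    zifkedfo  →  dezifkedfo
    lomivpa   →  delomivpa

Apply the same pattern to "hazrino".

kesbad and lomivpa both have last vowel 'a' yet inflect differently (kesbed, delomivpa), so the last vowel is not what conditions the rule; whether the stem ends in a vowel or a consonant is.
"hazrino" ends in a vowel. The stems ending in a vowel (zifkedfo → dezifkedfo, lomivpa → delomivpa) add the prefix de-.
The other pattern: stems ending in a consonant change the last vowel to 'e'.
So hazrino → dehazrino.

dehazrino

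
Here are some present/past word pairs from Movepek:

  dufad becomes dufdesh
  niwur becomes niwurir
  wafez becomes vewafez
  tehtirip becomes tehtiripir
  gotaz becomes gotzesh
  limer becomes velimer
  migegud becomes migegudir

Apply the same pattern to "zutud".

zutudir

"zutud" has last vowel 'u'. The stems whose last vowel is 'u' (migegud → migegudir, niwur → niwurir) add -ir.
So zutud → zutudir.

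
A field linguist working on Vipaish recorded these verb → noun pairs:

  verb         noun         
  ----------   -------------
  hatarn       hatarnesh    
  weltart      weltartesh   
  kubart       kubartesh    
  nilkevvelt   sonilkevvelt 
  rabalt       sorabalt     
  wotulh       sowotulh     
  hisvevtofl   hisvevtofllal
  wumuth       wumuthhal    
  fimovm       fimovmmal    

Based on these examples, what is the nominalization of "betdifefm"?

betdifefmmal

weltart and nilkevvelt both end in -t yet inflect differently (weltartesh, sonilkevvelt), so the final letter is not what conditions the rule; the second-to-last letter is.
"betdifefm" has second-to-last letter 'f'. The one such stem in the data (hisvevtofl → hisvevtofllal) doubles the final consonant and adds -al (as do wumuth, fimovm), so the same rule applies.
The other patterns: stems whose second-to-last letter is 'r' add -esh; stems whose second-to-last letter is 'l' add the prefix so-.
So betdifefm → betdifefmmal.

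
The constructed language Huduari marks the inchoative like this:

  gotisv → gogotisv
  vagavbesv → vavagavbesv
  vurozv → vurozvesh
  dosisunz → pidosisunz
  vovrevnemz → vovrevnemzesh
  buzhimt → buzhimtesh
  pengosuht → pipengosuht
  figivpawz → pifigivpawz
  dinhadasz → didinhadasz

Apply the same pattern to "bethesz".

vurozv and gotisv both end in -v yet inflect differently (vurozvesh, gogotisv), so the final letter is not what conditions the rule; the second-to-last letter is.
"bethesz" has second-to-last letter 's'. The stems whose second-to-last letter is 's' (gotisv → gogotisv, dinhadasz → didinhadasz, vagavbesv → vavagavbesv) repeat the first consonant+vowel as a prefix.
The other patterns: stems whose second-to-last letter is 'm' or 'z' add -esh; stems whose second-to-last letter is 'h', 'n' or 'w' add the prefix pi-.
So bethesz → bebethesz.

bebethesz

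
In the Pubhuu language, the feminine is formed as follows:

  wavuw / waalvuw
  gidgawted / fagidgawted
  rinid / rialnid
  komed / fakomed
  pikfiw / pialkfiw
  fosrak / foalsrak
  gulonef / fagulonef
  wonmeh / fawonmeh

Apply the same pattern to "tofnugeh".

fatofnugeh

gidgawted and rinid both end in -d yet inflect differently (fagidgawted, rialnid), so the final letter is not what conditions the rule; the last vowel is.
"tofnugeh" has last vowel 'e'. The stems whose last vowel is 'e' (wonmeh → fawonmeh, gulonef → fagulonef, gidgawted → fagidgawted) add the prefix fa-.
So tofnugeh → fatofnugeh.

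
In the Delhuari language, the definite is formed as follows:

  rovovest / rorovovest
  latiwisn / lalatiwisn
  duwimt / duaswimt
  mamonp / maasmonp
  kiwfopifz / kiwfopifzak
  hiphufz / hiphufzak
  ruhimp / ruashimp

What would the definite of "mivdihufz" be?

rovovest and duwimt both end in -t yet inflect differently (rorovovest, duaswimt), so the final letter is not what conditions the rule; the second-to-last letter is.
"mivdihufz" has second-to-last letter 'f'. The stems whose second-to-last letter is 'f' (kiwfopifz → kiwfopifzak, hiphufz → hiphufzak) add -ak.
The other patterns: stems whose second-to-last letter is 's' repeat the first consonant+vowel as a prefix; stems whose second-to-last letter is 'm' or 'n' insert -as- after the first vowel.
So mivdihufz → mivdihufzak.

mivdihufzak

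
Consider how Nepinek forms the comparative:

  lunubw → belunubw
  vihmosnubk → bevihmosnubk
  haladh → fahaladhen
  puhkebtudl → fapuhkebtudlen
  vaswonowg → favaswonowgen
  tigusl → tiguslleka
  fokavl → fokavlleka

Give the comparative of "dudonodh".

fadudonodhen

"dudonodh" has second-to-last letter 'd'. The stems whose second-to-last letter is 'd' (haladh → fahaladhen, puhkebtudl → fapuhkebtudlen) add fa- … -en around the stem.
The other patterns: stems whose second-to-last letter is 'b' add the prefix be-; stems whose second-to-last letter is 's' or 'v' double the final consonant and add -eka.
So dudonodh → fadudonodhen.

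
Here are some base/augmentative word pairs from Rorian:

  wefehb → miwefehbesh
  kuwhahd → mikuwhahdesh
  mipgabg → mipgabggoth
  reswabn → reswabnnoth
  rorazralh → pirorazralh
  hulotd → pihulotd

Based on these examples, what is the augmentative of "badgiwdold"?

pibadgiwdold

kuwhahd and hulotd both end in -d yet inflect differently (mikuwhahdesh, pihulotd), so the final letter is not what conditions the rule; the second-to-last letter is.
"badgiwdold" has second-to-last letter 'l'. The one such stem in the data (rorazralh → pirorazralh) adds the prefix pi-, so the same rule applies.
So badgiwdold → pibadgiwdold.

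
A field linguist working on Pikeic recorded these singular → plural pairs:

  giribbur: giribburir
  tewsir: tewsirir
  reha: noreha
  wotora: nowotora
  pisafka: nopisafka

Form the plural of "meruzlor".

meruzlorir

tewsir and reha both have 2 vowels yet inflect differently (tewsirir, noreha), so the number of vowels is not what conditions the rule; the final letter is.
"meruzlor" ends in -r. The stems ending in -r (giribbur → giribburir, tewsir → tewsirir) add -ir.
The other pattern: stems ending in -a add the prefix no-.
So meruzlor → meruzlorir.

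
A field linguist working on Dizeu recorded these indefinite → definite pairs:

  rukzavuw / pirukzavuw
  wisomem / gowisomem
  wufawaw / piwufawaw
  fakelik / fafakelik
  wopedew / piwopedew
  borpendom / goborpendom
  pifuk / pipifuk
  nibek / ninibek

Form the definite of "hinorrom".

gohinorrom

wisomem and nibek both have last vowel 'e' yet inflect differently (gowisomem, ninibek), so the last vowel is not what conditions the rule; the final letter is.
"hinorrom" ends in -m. The stems ending in -m (borpendom → goborpendom, wisomem → gowisomem) add the prefix go-.
The other patterns: stems ending in -k repeat the first consonant+vowel as a prefix; stems ending in -w add the prefix pi-.
So hinorrom → gohinorrom.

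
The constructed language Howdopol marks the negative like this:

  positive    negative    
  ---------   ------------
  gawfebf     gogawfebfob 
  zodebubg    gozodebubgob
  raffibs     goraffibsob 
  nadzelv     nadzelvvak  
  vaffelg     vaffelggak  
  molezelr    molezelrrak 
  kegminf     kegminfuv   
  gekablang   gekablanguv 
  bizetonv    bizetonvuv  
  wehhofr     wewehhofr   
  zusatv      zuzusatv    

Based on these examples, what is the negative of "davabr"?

zodebubg and vaffelg both end in -g yet inflect differently (gozodebubgob, vaffelggak), so the final letter is not what conditions the rule; the second-to-last letter is.
"davabr" has second-to-last letter 'b'. The stems whose second-to-last letter is 'b' (gawfebf → gogawfebfob, zodebubg → gozodebubgob, raffibs → goraffibsob) add go- … -ob around the stem.
The other patterns: stems whose second-to-last letter is 'l' double the final consonant and add -ak; stems whose second-to-last letter is 'n' add -uv; stems whose second-to-last letter is 'f' or 't' repeat the first consonant+vowel as a prefix.
So davabr → godavabrob.

godavabrob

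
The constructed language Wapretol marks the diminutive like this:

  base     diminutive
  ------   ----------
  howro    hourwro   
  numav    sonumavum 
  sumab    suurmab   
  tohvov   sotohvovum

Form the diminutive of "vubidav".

sovubidavum

"vubidav" ends in -v. The stems ending in -v (tohvov → sotohvovum, numav → sonumavum) add so- … -um around the stem.
So vubidav → sovubidavum.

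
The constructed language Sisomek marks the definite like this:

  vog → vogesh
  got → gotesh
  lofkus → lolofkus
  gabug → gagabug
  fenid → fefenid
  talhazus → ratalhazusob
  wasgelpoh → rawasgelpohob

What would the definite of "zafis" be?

zazafis

vog and gabug both end in -g yet inflect differently (vogesh, gagabug), so the final letter is not what conditions the rule; the number of vowels is.
"zafis" has 2 vowels. The stems with 2 vowels (lofkus → lolofkus, gabug → gagabug, fenid → fefenid) repeat the first consonant+vowel as a prefix.
The other patterns: stems with 1 vowel add -esh; stems with 3 vowels add ra- … -ob around the stem.
So zafis → zazafis.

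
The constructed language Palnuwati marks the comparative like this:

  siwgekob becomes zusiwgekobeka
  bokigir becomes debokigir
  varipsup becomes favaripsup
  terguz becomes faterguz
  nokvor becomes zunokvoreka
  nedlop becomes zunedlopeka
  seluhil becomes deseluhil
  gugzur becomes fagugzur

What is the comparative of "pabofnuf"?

fapabofnuf

"pabofnuf" has last vowel 'u'. The stems whose last vowel is 'u' (varipsup → favaripsup, gugzur → fagugzur, terguz → faterguz) add the prefix fa-.
The other patterns: stems whose last vowel is 'o' add zu- … -eka around the stem; stems whose last vowel is 'i' add the prefix de-.
So pabofnuf → fapabofnuf.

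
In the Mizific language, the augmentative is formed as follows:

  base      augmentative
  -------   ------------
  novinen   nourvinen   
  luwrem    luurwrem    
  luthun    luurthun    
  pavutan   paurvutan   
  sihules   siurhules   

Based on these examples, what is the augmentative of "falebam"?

Every pair shown (novinen → nourvinen, luwrem → luurwrem, luthun → luurthun, …) follows the same rule: insert -ur- after the first vowel.
So falebam → faurlebam.

faurlebam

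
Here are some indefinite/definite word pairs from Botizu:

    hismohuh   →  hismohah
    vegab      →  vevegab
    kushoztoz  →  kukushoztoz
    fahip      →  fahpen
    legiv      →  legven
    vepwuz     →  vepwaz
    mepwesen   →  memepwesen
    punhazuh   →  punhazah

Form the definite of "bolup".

vepwuz and kushoztoz both end in -z yet inflect differently (vepwaz, kukushoztoz), so the final letter is not what conditions the rule; the last vowel is.
"bolup" has last vowel 'u'. The stems whose last vowel is 'u' (vepwuz → vepwaz, hismohuh → hismohah, punhazuh → punhazah) change the last vowel to 'a'.
The other patterns: stems whose last vowel is 'i' delete the last vowel and add -en; stems whose last vowel is 'a', 'e' or 'o' repeat the first consonant+vowel as a prefix.
So bolup → bolap.

bolap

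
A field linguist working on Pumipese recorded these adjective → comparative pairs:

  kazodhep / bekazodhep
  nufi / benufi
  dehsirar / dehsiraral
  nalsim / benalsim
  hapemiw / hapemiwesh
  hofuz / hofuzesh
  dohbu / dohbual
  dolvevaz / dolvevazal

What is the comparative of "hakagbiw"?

hofuz and dolvevaz both end in -z yet inflect differently (hofuzesh, dolvevazal), so the final letter is not what conditions the rule; the first letter is.
"hakagbiw" begins with h-. The stems beginning with h- (hofuz → hofuzesh, hapemiw → hapemiwesh) add -esh.
The other patterns: stems beginning with d- add -al; stems beginning with k- or n- add the prefix be-.
So hakagbiw → hakagbiwesh.

hakagbiwesh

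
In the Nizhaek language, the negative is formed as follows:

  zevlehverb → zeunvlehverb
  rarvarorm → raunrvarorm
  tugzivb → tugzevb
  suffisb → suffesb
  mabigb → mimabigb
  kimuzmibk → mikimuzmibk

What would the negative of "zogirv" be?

zoungirv

"zogirv" has second-to-last letter 'r'. The stems whose second-to-last letter is 'r' (zevlehverb → zeunvlehverb, rarvarorm → raunrvarorm) insert -un- after the first vowel.
The other patterns: stems whose second-to-last letter is 's' or 'v' change the last vowel to 'e'; stems whose second-to-last letter is 'b' or 'g' add the prefix mi-.
So zogirv → zoungirv.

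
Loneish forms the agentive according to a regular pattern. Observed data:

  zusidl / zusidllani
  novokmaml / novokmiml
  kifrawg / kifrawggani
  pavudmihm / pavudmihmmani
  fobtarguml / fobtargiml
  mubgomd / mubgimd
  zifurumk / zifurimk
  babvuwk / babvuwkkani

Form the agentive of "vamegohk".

vamegohkkani

zifurumk and babvuwk both end in -k yet inflect differently (zifurimk, babvuwkkani), so the final letter is not what conditions the rule; the second-to-last letter is.
"vamegohk" has second-to-last letter 'h'. The one such stem in the data (pavudmihm → pavudmihmmani) doubles the final consonant and adds -ani (as do babvuwk, kifrawg), so the same rule applies.
The other pattern: stems whose second-to-last letter is 'm' change the last vowel to 'i'.
So vamegohk → vamegohkkani.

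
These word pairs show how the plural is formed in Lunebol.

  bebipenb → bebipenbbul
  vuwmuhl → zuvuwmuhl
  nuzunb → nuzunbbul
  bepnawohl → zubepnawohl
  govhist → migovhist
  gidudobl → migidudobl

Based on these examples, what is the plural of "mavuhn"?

bepnawohl and gidudobl both end in -l yet inflect differently (zubepnawohl, migidudobl), so the final letter is not what conditions the rule; the second-to-last letter is.
"mavuhn" has second-to-last letter 'h'. The stems whose second-to-last letter is 'h' (bepnawohl → zubepnawohl, vuwmuhl → zuvuwmuhl) add the prefix zu-.
The other patterns: stems whose second-to-last letter is 'n' double the final consonant and add -ul; stems whose second-to-last letter is 'b' or 's' add the prefix mi-.
So mavuhn → zumavuhn.

zumavuhn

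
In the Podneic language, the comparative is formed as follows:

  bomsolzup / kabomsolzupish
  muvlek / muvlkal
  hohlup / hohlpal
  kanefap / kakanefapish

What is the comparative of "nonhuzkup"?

bomsolzup and hohlup both end in -p yet inflect differently (kabomsolzupish, hohlpal), so the final letter is not what conditions the rule; the number of vowels is.
"nonhuzkup" has 3 vowels. The stems with 3 vowels (bomsolzup → kabomsolzupish, kanefap → kakanefapish) add ka- … -ish around the stem.
So nonhuzkup → kanonhuzkupish.

kanonhuzkupish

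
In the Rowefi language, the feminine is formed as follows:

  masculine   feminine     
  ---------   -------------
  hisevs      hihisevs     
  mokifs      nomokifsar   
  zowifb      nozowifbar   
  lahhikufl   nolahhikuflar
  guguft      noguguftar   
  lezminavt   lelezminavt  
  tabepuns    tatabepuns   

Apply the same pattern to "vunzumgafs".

mokifs and hisevs both end in -s yet inflect differently (nomokifsar, hihisevs), so the final letter is not what conditions the rule; the second-to-last letter is.
"vunzumgafs" has second-to-last letter 'f'. The stems whose second-to-last letter is 'f' (mokifs → nomokifsar, lahhikufl → nolahhikuflar, guguft → noguguftar) add no- … -ar around the stem.
The other pattern: stems whose second-to-last letter is 'n' or 'v' repeat the first consonant+vowel as a prefix.
So vunzumgafs → novunzumgafsar.

novunzumgafsar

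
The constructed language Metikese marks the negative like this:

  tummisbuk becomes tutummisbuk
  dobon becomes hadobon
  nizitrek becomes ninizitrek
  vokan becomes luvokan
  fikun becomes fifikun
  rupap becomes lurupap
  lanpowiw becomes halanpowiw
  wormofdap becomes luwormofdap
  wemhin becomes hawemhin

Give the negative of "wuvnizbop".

dobon and vokan both end in -n yet inflect differently (hadobon, luvokan), so the final letter is not what conditions the rule; the last vowel is.
"wuvnizbop" has last vowel 'o'. The one such stem in the data (dobon → hadobon) adds the prefix ha-, so the same rule applies.
So wuvnizbop → hawuvnizbop.

hawuvnizbop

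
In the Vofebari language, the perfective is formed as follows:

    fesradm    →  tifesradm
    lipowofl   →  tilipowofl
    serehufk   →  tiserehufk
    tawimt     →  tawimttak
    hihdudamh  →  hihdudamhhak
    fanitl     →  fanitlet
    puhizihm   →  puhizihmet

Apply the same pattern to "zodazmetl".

zodazmetlet

"zodazmetl" has second-to-last letter 't'. The one such stem in the data (fanitl → fanitlet) adds -et, so the same rule applies.
So zodazmetl → zodazmetlet.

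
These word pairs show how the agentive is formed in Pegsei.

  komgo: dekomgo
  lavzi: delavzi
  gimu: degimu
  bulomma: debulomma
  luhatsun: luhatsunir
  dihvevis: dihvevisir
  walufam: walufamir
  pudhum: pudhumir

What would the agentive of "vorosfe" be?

"vorosfe" ends in a vowel. The stems ending in a vowel (komgo → dekomgo, lavzi → delavzi, gimu → degimu) add the prefix de-.
The other pattern: stems ending in a consonant add -ir.
So vorosfe → devorosfe.

devorosfe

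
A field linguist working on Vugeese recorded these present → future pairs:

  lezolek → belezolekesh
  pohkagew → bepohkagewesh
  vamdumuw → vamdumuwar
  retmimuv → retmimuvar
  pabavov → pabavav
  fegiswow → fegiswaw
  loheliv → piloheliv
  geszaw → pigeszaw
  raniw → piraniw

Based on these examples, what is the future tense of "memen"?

bememenesh

pohkagew and vamdumuw both end in -w yet inflect differently (bepohkagewesh, vamdumuwar), so the final letter is not what conditions the rule; the last vowel is.
"memen" has last vowel 'e'. The stems whose last vowel is 'e' (lezolek → belezolekesh, pohkagew → bepohkagewesh) add be- … -esh around the stem.
So memen → bememenesh.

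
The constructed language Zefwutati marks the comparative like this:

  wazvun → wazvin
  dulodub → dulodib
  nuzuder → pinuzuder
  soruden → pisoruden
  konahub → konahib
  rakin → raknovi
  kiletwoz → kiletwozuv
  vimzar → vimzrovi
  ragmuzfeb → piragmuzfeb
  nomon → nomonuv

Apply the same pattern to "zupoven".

pizupoven

dulodub and ragmuzfeb both end in -b yet inflect differently (dulodib, piragmuzfeb), so the final letter is not what conditions the rule; the last vowel is.
"zupoven" has last vowel 'e'. The stems whose last vowel is 'e' (ragmuzfeb → piragmuzfeb, soruden → pisoruden, nuzuder → pinuzuder) add the prefix pi-.
The other patterns: stems whose last vowel is 'u' change the last vowel to 'i'; stems whose last vowel is 'o' add -uv; stems whose last vowel is 'a' or 'i' delete the last vowel and add -ovi.
So zupoven → pizupoven.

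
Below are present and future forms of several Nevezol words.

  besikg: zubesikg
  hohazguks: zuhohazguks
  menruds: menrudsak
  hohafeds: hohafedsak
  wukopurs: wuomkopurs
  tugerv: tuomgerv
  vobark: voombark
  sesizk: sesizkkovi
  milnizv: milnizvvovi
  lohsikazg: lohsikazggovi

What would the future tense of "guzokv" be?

zuguzokv

hohazguks and menruds both end in -s yet inflect differently (zuhohazguks, menrudsak), so the final letter is not what conditions the rule; the second-to-last letter is.
"guzokv" has second-to-last letter 'k'. The stems whose second-to-last letter is 'k' (besikg → zubesikg, hohazguks → zuhohazguks) add the prefix zu-.
So guzokv → zuguzokv.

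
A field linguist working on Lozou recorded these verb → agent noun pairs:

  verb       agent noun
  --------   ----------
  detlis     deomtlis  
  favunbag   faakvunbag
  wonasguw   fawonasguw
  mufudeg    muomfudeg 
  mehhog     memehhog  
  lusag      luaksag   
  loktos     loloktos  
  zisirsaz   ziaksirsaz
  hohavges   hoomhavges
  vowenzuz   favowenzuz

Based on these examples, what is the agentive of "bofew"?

boomfew

mufudeg and favunbag both end in -g yet inflect differently (muomfudeg, faakvunbag), so the final letter is not what conditions the rule; the last vowel is.
"bofew" has last vowel 'e'. The stems whose last vowel is 'e' (hohavges → hoomhavges, mufudeg → muomfudeg) insert -om- after the first vowel.
So bofew → boomfew.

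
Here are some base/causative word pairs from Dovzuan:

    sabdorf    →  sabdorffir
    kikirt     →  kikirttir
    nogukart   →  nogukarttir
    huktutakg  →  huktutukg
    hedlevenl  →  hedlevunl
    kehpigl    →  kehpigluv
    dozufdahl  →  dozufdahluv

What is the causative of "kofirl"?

"kofirl" has second-to-last letter 'r'. The stems whose second-to-last letter is 'r' (sabdorf → sabdorffir, kikirt → kikirttir, nogukart → nogukarttir) double the final consonant and add -ir.
The other patterns: stems whose second-to-last letter is 'k' or 'n' change the last vowel to 'u'; stems whose second-to-last letter is 'g' or 'h' add -uv.
So kofirl → kofirllir.

kofirllir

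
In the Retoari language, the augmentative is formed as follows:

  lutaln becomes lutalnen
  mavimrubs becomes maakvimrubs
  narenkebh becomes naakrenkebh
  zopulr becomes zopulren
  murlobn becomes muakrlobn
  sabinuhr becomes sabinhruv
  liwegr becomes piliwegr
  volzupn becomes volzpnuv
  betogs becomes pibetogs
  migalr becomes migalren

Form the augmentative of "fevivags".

liwegr and migalr both end in -r yet inflect differently (piliwegr, migalren), so the final letter is not what conditions the rule; the second-to-last letter is.
"fevivags" has second-to-last letter 'g'. The stems whose second-to-last letter is 'g' (betogs → pibetogs, liwegr → piliwegr) add the prefix pi-.
The other patterns: stems whose second-to-last letter is 'l' add -en; stems whose second-to-last letter is 'b' insert -ak- after the first vowel; stems whose second-to-last letter is 'h' or 'p' delete the last vowel and add -uv.
So fevivags → pifevivags.

pifevivags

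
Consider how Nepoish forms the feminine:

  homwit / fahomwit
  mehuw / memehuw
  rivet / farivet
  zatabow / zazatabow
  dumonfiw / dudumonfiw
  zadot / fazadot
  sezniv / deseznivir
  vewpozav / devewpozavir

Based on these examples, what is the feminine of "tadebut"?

fatadebut

dumonfiw and sezniv both have last vowel 'i' yet inflect differently (dudumonfiw, deseznivir), so the last vowel is not what conditions the rule; the final letter is.
"tadebut" ends in -t. The stems ending in -t (homwit → fahomwit, zadot → fazadot, rivet → farivet) add the prefix fa-.
The other patterns: stems ending in -w repeat the first consonant+vowel as a prefix; stems ending in -v add de- … -ir around the stem.
So tadebut → fatadebut.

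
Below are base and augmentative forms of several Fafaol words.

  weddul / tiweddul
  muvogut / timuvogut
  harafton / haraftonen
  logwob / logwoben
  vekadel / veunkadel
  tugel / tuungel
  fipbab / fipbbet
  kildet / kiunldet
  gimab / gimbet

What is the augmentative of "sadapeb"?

kildet and muvogut both end in -t yet inflect differently (kiunldet, timuvogut), so the final letter is not what conditions the rule; the last vowel is.
"sadapeb" has last vowel 'e'. The stems whose last vowel is 'e' (vekadel → veunkadel, kildet → kiunldet, tugel → tuungel) insert -un- after the first vowel.
The other patterns: stems whose last vowel is 'u' add the prefix ti-; stems whose last vowel is 'a' delete the last vowel and add -et; stems whose last vowel is 'o' add -en.
So sadapeb → saundapeb.

saundapeb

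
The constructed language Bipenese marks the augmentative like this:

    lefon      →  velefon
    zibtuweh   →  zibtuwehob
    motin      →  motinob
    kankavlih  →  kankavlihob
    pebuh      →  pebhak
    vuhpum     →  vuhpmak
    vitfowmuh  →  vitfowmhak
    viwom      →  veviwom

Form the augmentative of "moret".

zibtuweh and vitfowmuh both end in -h yet inflect differently (zibtuwehob, vitfowmhak), so the final letter is not what conditions the rule; the last vowel is.
"moret" has last vowel 'e'. The one such stem in the data (zibtuweh → zibtuwehob) adds -ob, so the same rule applies.
The other patterns: stems whose last vowel is 'u' delete the last vowel and add -ak; stems whose last vowel is 'o' add the prefix ve-.
So moret → moretob.

moretob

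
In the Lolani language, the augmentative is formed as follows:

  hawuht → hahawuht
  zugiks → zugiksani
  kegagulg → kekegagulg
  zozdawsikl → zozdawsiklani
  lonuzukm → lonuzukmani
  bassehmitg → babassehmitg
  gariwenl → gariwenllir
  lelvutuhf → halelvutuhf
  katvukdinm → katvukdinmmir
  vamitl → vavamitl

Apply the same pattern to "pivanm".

pivanmmir

zozdawsikl and vamitl both end in -l yet inflect differently (zozdawsiklani, vavamitl), so the final letter is not what conditions the rule; the second-to-last letter is.
"pivanm" has second-to-last letter 'n'. The stems whose second-to-last letter is 'n' (katvukdinm → katvukdinmmir, gariwenl → gariwenllir) double the final consonant and add -ir.
The other patterns: stems whose second-to-last letter is 'k' add -ani; stems whose second-to-last letter is 'l' or 't' repeat the first consonant+vowel as a prefix; stems whose second-to-last letter is 'h' add the prefix ha-.
So pivanm → pivanmmir.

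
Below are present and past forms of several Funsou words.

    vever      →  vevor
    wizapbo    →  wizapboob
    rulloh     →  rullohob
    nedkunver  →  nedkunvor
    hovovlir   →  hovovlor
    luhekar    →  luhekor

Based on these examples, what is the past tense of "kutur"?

hovovlir and wizapbo both have 3 vowels yet inflect differently (hovovlor, wizapboob), so the number of vowels is not what conditions the rule; the final letter is.
"kutur" ends in -r. The stems ending in -r (vever → vevor, hovovlir → hovovlor, luhekar → luhekor) change the last vowel to 'o'.
So kutur → kutor.

kutor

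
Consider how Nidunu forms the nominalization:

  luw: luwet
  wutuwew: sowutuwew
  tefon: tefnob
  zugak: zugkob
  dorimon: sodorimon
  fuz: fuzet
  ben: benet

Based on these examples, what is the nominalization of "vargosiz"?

"vargosiz" has 3 vowels. The stems with 3 vowels (dorimon → sodorimon, wutuwew → sowutuwew) add the prefix so-.
So vargosiz → sovargosiz.

sovargosiz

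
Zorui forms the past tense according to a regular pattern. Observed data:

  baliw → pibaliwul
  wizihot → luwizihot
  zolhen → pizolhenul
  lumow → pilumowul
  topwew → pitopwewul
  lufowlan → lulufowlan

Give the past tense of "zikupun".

luzikupun

zolhen and lufowlan both end in -n yet inflect differently (pizolhenul, lulufowlan), so the final letter is not what conditions the rule; the number of vowels is.
"zikupun" has 3 vowels. The stems with 3 vowels (lufowlan → lulufowlan, wizihot → luwizihot) add the prefix lu-.
So zikupun → luzikupun.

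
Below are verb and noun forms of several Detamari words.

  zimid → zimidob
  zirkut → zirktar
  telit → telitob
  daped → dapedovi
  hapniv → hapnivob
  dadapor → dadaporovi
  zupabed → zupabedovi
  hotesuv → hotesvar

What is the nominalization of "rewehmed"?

daped and zimid both end in -d yet inflect differently (dapedovi, zimidob), so the final letter is not what conditions the rule; the last vowel is.
"rewehmed" has last vowel 'e'. The stems whose last vowel is 'e' (daped → dapedovi, zupabed → zupabedovi) add -ovi.
The other patterns: stems whose last vowel is 'u' delete the last vowel and add -ar; stems whose last vowel is 'i' add -ob.
So rewehmed → rewehmedovi.

rewehmedovi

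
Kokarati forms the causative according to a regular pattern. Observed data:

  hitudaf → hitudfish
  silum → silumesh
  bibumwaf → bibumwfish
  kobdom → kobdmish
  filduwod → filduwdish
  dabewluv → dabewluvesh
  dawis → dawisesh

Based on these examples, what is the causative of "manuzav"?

manuzvish

kobdom and silum both end in -m yet inflect differently (kobdmish, silumesh), so the final letter is not what conditions the rule; the last vowel is.
"manuzav" has last vowel 'a'. The stems whose last vowel is 'a' (bibumwaf → bibumwfish, hitudaf → hitudfish) delete the last vowel and add -ish.
The other pattern: stems whose last vowel is 'i' or 'u' add -esh.
So manuzav → manuzvish.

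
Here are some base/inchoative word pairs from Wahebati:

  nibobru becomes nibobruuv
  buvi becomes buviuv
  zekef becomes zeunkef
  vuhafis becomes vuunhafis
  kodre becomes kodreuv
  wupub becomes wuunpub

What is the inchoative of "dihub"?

wupub and nibobru both have last vowel 'u' yet inflect differently (wuunpub, nibobruuv), so the last vowel is not what conditions the rule; whether the stem ends in a vowel or a consonant is.
"dihub" ends in a consonant. The stems ending in a consonant (wupub → wuunpub, zekef → zeunkef, vuhafis → vuunhafis) insert -un- after the first vowel.
So dihub → diunhub.

diunhub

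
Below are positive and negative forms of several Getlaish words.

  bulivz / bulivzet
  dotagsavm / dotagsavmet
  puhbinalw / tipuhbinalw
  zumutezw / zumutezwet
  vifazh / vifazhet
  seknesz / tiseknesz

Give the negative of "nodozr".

nodozret

bulivz and seknesz both end in -z yet inflect differently (bulivzet, tiseknesz), so the final letter is not what conditions the rule; the second-to-last letter is.
"nodozr" has second-to-last letter 'z'. The stems whose second-to-last letter is 'z' (vifazh → vifazhet, zumutezw → zumutezwet) add -et.
So nodozr → nodozret.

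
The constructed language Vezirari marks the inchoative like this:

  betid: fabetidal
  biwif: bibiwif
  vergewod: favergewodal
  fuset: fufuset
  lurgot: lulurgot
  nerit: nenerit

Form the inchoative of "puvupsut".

betid and biwif both have last vowel 'i' yet inflect differently (fabetidal, bibiwif), so the last vowel is not what conditions the rule; the final letter is.
"puvupsut" ends in -t. The stems ending in -t (nerit → nenerit, lurgot → lulurgot, fuset → fufuset) repeat the first consonant+vowel as a prefix.
So puvupsut → pupuvupsut.

pupuvupsut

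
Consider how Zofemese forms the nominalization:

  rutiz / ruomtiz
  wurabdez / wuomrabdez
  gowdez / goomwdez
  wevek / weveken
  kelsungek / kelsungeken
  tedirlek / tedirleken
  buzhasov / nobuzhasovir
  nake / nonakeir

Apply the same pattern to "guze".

wurabdez and wevek both have last vowel 'e' yet inflect differently (wuomrabdez, weveken), so the last vowel is not what conditions the rule; the final letter is.
"guze" ends in -e. The one such stem in the data (nake → nonakeir) adds no- … -ir around the stem, so the same rule applies.
The other patterns: stems ending in -z insert -om- after the first vowel; stems ending in -k add -en.
So guze → noguzeir.

noguzeir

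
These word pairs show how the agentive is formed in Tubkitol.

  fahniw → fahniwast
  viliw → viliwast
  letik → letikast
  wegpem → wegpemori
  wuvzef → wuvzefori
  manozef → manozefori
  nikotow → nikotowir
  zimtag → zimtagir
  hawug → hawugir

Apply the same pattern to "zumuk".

fahniw and nikotow both end in -w yet inflect differently (fahniwast, nikotowir), so the final letter is not what conditions the rule; the last vowel is.
"zumuk" has last vowel 'u'. The one such stem in the data (hawug → hawugir) adds -ir, so the same rule applies.
So zumuk → zumukir.

zumukir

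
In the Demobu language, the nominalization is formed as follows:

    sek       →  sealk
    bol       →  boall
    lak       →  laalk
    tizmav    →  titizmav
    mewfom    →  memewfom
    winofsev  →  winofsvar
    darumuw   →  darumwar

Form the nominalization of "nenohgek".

nenohgkar

tizmav and winofsev both end in -v yet inflect differently (titizmav, winofsvar), so the final letter is not what conditions the rule; the number of vowels is.
"nenohgek" has 3 vowels. The stems with 3 vowels (winofsev → winofsvar, darumuw → darumwar) delete the last vowel and add -ar.
So nenohgek → nenohgkar.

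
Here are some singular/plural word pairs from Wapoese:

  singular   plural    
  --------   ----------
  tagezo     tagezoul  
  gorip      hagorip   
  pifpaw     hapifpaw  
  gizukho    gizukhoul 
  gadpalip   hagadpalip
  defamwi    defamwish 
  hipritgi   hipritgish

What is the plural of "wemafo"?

wemafoul

defamwi and gorip both have last vowel 'i' yet inflect differently (defamwish, hagorip), so the last vowel is not what conditions the rule; the final letter is.
"wemafo" ends in -o. The stems ending in -o (tagezo → tagezoul, gizukho → gizukhoul) add -ul.
The other patterns: stems ending in -i drop the final letter and add -ish; stems ending in -p or -w add the prefix ha-.
So wemafo → wemafoul.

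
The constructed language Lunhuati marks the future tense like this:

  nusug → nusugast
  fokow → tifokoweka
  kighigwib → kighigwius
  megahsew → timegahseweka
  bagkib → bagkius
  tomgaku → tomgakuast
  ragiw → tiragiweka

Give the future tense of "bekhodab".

bekhodaus

kighigwib and ragiw both have last vowel 'i' yet inflect differently (kighigwius, tiragiweka), so the last vowel is not what conditions the rule; the final letter is.
"bekhodab" ends in -b. The stems ending in -b (kighigwib → kighigwius, bagkib → bagkius) drop the final letter and add -us.
So bekhodab → bekhodaus.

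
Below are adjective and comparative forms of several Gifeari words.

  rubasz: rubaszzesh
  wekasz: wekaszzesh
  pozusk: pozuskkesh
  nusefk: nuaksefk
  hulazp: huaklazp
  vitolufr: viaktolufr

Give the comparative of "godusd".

godusddesh

pozusk and nusefk both end in -k yet inflect differently (pozuskkesh, nuaksefk), so the final letter is not what conditions the rule; the second-to-last letter is.
"godusd" has second-to-last letter 's'. The stems whose second-to-last letter is 's' (rubasz → rubaszzesh, wekasz → wekaszzesh, pozusk → pozuskkesh) double the final consonant and add -esh.
So godusd → godusddesh.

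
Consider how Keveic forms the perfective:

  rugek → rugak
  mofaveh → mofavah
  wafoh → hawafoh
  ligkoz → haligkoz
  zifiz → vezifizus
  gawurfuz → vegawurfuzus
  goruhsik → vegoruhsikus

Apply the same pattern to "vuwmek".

vuwmak

mofaveh and wafoh both end in -h yet inflect differently (mofavah, hawafoh), so the final letter is not what conditions the rule; the last vowel is.
"vuwmek" has last vowel 'e'. The stems whose last vowel is 'e' (rugek → rugak, mofaveh → mofavah) change the last vowel to 'a'.
The other patterns: stems whose last vowel is 'o' add the prefix ha-; stems whose last vowel is 'i' or 'u' add ve- … -us around the stem.
So vuwmek → vuwmak.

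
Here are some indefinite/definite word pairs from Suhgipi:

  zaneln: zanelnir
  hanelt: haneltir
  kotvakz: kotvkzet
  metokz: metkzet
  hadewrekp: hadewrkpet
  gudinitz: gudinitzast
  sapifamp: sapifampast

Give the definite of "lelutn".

"lelutn" has second-to-last letter 't'. The one such stem in the data (gudinitz → gudinitzast) adds -ast, so the same rule applies.
So lelutn → lelutnast.

lelutnast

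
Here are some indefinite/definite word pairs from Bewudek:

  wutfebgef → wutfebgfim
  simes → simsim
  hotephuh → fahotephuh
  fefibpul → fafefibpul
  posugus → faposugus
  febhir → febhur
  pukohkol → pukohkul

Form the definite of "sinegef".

sinegfim

simes and posugus both end in -s yet inflect differently (simsim, faposugus), so the final letter is not what conditions the rule; the last vowel is.
"sinegef" has last vowel 'e'. The stems whose last vowel is 'e' (wutfebgef → wutfebgfim, simes → simsim) delete the last vowel and add -im.
So sinegef → sinegfim.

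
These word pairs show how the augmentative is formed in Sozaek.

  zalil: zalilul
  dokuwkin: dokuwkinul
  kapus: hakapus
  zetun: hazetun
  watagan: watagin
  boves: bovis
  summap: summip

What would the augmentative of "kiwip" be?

kiwipul

"kiwip" has last vowel 'i'. The stems whose last vowel is 'i' (zalil → zalilul, dokuwkin → dokuwkinul) add -ul.
So kiwip → kiwipul.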